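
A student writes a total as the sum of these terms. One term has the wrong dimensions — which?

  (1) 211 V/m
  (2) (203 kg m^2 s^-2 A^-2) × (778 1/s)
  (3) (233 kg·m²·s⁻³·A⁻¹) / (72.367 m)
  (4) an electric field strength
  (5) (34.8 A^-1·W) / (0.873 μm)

Reduce each to base SI dimensions:
  (1) V·m⁻¹ = J·C⁻¹·m⁻¹ = kg·m·s⁻³·A⁻¹
  (2) [kg·m²·s⁻²·A⁻²] · [s⁻¹] = kg·m²·s⁻³·A⁻²
  (3) [kg·m²·s⁻³·A⁻¹] / [m] = kg·m·s⁻³·A⁻¹
  (4) [electric field strength] = kg·m·s⁻³·A⁻¹
  (5) [kg·m²·s⁻³·A⁻¹] / [m] = kg·m·s⁻³·A⁻¹
All reduce to kg·m·s⁻³·A⁻¹ except (2), which is kg·m²·s⁻³·A⁻².

(2)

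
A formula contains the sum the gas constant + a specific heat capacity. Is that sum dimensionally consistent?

No

Work out the base dimensions of each:
  the gas constant:  [gas constant] = kg·m²·s⁻²·K⁻¹·mol⁻¹
  a specific heat capacity:  [specific heat capacity] = m²·s⁻²·K⁻¹
kg·m²·s⁻²·K⁻¹·mol⁻¹ ≠ m²·s⁻²·K⁻¹, so they cannot be added.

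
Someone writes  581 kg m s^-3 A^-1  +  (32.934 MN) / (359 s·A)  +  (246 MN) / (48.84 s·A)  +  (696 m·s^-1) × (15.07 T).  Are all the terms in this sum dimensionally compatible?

Expand each in SI base units:
  581 kg m s^-3 A^-1:  kg·m·s⁻³·A⁻¹
  (32.934 MN) / (359 s·A):  [kg·m·s⁻²] / [s·A] = kg·m·s⁻³·A⁻¹
  (246 MN) / (48.84 s·A):  [kg·m·s⁻²] / [s·A] = kg·m·s⁻³·A⁻¹
  (696 m·s^-1) × (15.07 T):  [m·s⁻¹] · [kg·s⁻²·A⁻¹] = kg·m·s⁻³·A⁻¹
Every term reduces to kg·m·s⁻³·A⁻¹.

Yes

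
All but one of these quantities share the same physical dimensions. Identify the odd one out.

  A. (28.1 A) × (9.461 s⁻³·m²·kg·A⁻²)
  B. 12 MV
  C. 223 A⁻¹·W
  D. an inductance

D.

Reduce each to base SI dimensions:
  A. [A] · [kg·m²·s⁻³·A⁻²] = kg·m²·s⁻³·A⁻¹
  B. V = J·C⁻¹ = kg·m²·s⁻³·A⁻¹
  C. W·A⁻¹ = J·s⁻¹·A⁻¹ = kg·m²·s⁻³·A⁻¹
  D. [inductance] = kg·m²·s⁻²·A⁻²
All reduce to kg·m²·s⁻³·A⁻¹ except D., which is kg·m²·s⁻²·A⁻².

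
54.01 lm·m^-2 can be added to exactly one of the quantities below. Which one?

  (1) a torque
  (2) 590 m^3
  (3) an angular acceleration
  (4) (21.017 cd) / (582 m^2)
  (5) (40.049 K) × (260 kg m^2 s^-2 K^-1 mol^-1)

(4)

Reference: lm·m⁻² = cd·m⁻² = m⁻²·cd.
Each option:
  (1) [torque] = kg·m²·s⁻²
  (2) m³
  (3) [angular acceleration] = s⁻²
  (4) [cd] / [m²] = m⁻²·cd  ← same
  (5) [K] · [kg·m²·s⁻²·K⁻¹·mol⁻¹] = kg·m²·s⁻²·mol⁻¹
Only (4) matches m⁻²·cd.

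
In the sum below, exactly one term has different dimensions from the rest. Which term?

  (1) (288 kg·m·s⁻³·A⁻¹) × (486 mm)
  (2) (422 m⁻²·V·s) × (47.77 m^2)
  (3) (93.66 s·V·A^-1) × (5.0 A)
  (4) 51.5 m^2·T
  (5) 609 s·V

(1)

Dimensions:
  (1) [kg·m·s⁻³·A⁻¹] · [m] = kg·m²·s⁻³·A⁻¹
  (2) [kg·s⁻²·A⁻¹] · [m²] = kg·m²·s⁻²·A⁻¹
  (3) [kg·m²·s⁻²·A⁻²] · [A] = kg·m²·s⁻²·A⁻¹
  (4) T·m² = Wb·m⁻²·m² = kg·m²·s⁻²·A⁻¹
  (5) V·s = J·C⁻¹·s = kg·m²·s⁻²·A⁻¹
All reduce to kg·m²·s⁻²·A⁻¹ except (1), which is kg·m²·s⁻³·A⁻¹.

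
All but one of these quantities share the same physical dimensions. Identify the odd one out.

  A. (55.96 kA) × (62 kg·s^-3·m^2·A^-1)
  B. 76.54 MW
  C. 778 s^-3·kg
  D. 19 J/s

Work out the base dimensions of each:
  A. [A] · [kg·m²·s⁻³·A⁻¹] = kg·m²·s⁻³
  B. W = J·s⁻¹ = kg·m²·s⁻³
  C. kg·s⁻³
  D. J·s⁻¹ = N·m·s⁻¹ = kg·m²·s⁻³
All reduce to kg·m²·s⁻³ except C., which is kg·s⁻³.

C.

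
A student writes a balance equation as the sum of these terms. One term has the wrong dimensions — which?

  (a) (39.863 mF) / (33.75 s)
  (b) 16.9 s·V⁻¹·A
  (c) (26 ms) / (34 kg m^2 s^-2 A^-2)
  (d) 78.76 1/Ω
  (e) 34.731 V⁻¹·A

Work out the base dimensions of each:
  (a) [kg⁻¹·m⁻²·s⁴·A²] / [s] = kg⁻¹·m⁻²·s³·A²
  (b) A·s·V⁻¹ = A·s·(J·C⁻¹)⁻¹ = kg⁻¹·m⁻²·s⁴·A²
  (c) [s] / [kg·m²·s⁻²·A⁻²] = kg⁻¹·m⁻²·s³·A²
  (d) Ω⁻¹ = (V·A⁻¹)⁻¹ = kg⁻¹·m⁻²·s³·A²
  (e) A·V⁻¹ = A·(J·C⁻¹)⁻¹ = kg⁻¹·m⁻²·s³·A²
All reduce to kg⁻¹·m⁻²·s³·A² except (b), which is kg⁻¹·m⁻²·s⁴·A².

(b)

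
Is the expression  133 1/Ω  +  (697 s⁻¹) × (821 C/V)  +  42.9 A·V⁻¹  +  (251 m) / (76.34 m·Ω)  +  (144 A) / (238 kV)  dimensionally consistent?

Yes

Reduce each to base SI dimensions:
  133 1/Ω:  Ω⁻¹ = (V·A⁻¹)⁻¹ = kg⁻¹·m⁻²·s³·A²
  (697 s⁻¹) × (821 C/V):  [s⁻¹] · [kg⁻¹·m⁻²·s⁴·A²] = kg⁻¹·m⁻²·s³·A²
  42.9 A·V⁻¹:  A·V⁻¹ = A·(J·C⁻¹)⁻¹ = kg⁻¹·m⁻²·s³·A²
  (251 m) / (76.34 m·Ω):  [m] / [kg·m³·s⁻³·A⁻²] = kg⁻¹·m⁻²·s³·A²
  (144 A) / (238 kV):  [A] / [kg·m²·s⁻³·A⁻¹] = kg⁻¹·m⁻²·s³·A²
Every term reduces to kg⁻¹·m⁻²·s³·A².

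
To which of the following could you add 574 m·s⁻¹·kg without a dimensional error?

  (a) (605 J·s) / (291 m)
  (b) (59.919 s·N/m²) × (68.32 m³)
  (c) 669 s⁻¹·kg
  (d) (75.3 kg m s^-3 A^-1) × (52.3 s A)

(a)

Reference: kg·m·s⁻¹.
Each option:
  (a) [kg·m²·s⁻¹] / [m] = kg·m·s⁻¹  ← same
  (b) [kg·m⁻¹·s⁻¹] · [m³] = kg·m²·s⁻¹
  (c) kg·s⁻¹
  (d) [kg·m·s⁻³·A⁻¹] · [s·A] = kg·m·s⁻²
Only (a) matches kg·m·s⁻¹.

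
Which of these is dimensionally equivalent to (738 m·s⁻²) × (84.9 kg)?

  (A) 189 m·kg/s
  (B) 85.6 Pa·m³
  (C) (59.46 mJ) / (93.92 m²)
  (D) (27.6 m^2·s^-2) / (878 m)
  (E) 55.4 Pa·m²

(E)

Reference: [m·s⁻²] · [kg] = kg·m·s⁻².
Each option:
  (A) kg·m·s⁻¹
  (B) Pa·m³ = N·m⁻²·m³ = kg·m²·s⁻²
  (C) [kg·m²·s⁻²] / [m²] = kg·s⁻²
  (D) [m²·s⁻²] / [m] = m·s⁻²
  (E) Pa·m² = N·m⁻²·m² = kg·m·s⁻²  ← same
Only (E) matches kg·m·s⁻².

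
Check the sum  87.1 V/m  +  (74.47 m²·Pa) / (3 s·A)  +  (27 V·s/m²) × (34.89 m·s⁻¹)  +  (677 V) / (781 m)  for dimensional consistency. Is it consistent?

Dimensions:
  87.1 V/m:  V·m⁻¹ = J·C⁻¹·m⁻¹ = kg·m·s⁻³·A⁻¹
  (74.47 m²·Pa) / (3 s·A):  [kg·m·s⁻²] / [s·A] = kg·m·s⁻³·A⁻¹
  (27 V·s/m²) × (34.89 m·s⁻¹):  [kg·s⁻²·A⁻¹] · [m·s⁻¹] = kg·m·s⁻³·A⁻¹
  (677 V) / (781 m):  [kg·m²·s⁻³·A⁻¹] / [m] = kg·m·s⁻³·A⁻¹
Every term reduces to kg·m·s⁻³·A⁻¹.

Yes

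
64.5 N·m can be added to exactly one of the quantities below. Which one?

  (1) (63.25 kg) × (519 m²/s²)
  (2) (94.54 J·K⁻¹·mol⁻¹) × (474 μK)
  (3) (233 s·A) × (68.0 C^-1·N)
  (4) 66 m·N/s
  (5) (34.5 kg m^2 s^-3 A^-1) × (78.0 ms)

Reference: N·m = kg·m·s⁻²·m = kg·m²·s⁻².
Each option:
  (1) [kg] · [m²·s⁻²] = kg·m²·s⁻²  ← same
  (2) [kg·m²·s⁻²·K⁻¹·mol⁻¹] · [K] = kg·m²·s⁻²·mol⁻¹
  (3) [s·A] · [kg·m·s⁻³·A⁻¹] = kg·m·s⁻²
  (4) N·m·s⁻¹ = kg·m·s⁻²·m·s⁻¹ = kg·m²·s⁻³
  (5) [kg·m²·s⁻³·A⁻¹] · [s] = kg·m²·s⁻²·A⁻¹
Only (1) matches kg·m²·s⁻².

(1)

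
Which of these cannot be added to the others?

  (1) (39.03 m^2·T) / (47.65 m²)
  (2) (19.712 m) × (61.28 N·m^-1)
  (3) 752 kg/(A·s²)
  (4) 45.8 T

(2)

In SI base units:
  (1) [kg·m²·s⁻²·A⁻¹] / [m²] = kg·s⁻²·A⁻¹
  (2) [m] · [kg·s⁻²] = kg·m·s⁻²
  (3) kg·s⁻²·A⁻¹
  (4) T = Wb·m⁻² = kg·s⁻²·A⁻¹
All reduce to kg·s⁻²·A⁻¹ except (2), which is kg·m·s⁻².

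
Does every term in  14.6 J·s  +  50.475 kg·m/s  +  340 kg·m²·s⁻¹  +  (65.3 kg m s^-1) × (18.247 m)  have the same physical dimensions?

Dimensions:
  14.6 J·s:  J·s = N·m·s = kg·m²·s⁻¹
  50.475 kg·m/s:  kg·m·s⁻¹
  340 kg·m²·s⁻¹:  kg·m²·s⁻¹
  (65.3 kg m s^-1) × (18.247 m):  [kg·m·s⁻¹] · [m] = kg·m²·s⁻¹
The terms do not share a single dimension (kg·m²·s⁻¹ vs kg·m·s⁻¹).

No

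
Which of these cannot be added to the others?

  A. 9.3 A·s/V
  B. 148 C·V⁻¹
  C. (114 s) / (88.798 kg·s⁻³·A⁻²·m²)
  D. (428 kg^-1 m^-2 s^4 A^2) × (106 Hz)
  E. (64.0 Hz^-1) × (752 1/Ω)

D.

Reduce each to base SI dimensions:
  A. A·s·V⁻¹ = A·s·(J·C⁻¹)⁻¹ = kg⁻¹·m⁻²·s⁴·A²
  B. C·V⁻¹ = s·A·(J·C⁻¹)⁻¹ = kg⁻¹·m⁻²·s⁴·A²
  C. [s] / [kg·m²·s⁻³·A⁻²] = kg⁻¹·m⁻²·s⁴·A²
  D. [kg⁻¹·m⁻²·s⁴·A²] · [s⁻¹] = kg⁻¹·m⁻²·s³·A²
  E. [s] · [kg⁻¹·m⁻²·s³·A²] = kg⁻¹·m⁻²·s⁴·A²
All reduce to kg⁻¹·m⁻²·s⁴·A² except D., which is kg⁻¹·m⁻²·s³·A².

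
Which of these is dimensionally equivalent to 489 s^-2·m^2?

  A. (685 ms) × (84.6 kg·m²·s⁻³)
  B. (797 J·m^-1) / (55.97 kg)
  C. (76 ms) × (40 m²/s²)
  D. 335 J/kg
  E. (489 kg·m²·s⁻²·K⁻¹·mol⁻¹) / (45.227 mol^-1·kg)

D.

Reference: m²·s⁻².
Each option:
  A. [s] · [kg·m²·s⁻³] = kg·m²·s⁻²
  B. [kg·m·s⁻²] / [kg] = m·s⁻²
  C. [s] · [m²·s⁻²] = m²·s⁻¹
  D. J·kg⁻¹ = N·m·kg⁻¹ = m²·s⁻²  ← same
  E. [kg·m²·s⁻²·K⁻¹·mol⁻¹] / [kg·mol⁻¹] = m²·s⁻²·K⁻¹
Only D. matches m²·s⁻².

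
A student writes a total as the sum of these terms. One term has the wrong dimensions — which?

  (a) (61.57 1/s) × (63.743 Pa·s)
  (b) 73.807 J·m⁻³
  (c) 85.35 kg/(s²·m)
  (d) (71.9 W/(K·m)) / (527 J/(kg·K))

(d)

Dimensions:
  (a) [s⁻¹] · [kg·m⁻¹·s⁻¹] = kg·m⁻¹·s⁻²
  (b) J·m⁻³ = N·m·m⁻³ = kg·m⁻¹·s⁻²
  (c) kg·m⁻¹·s⁻²
  (d) [kg·m·s⁻³·K⁻¹] / [m²·s⁻²·K⁻¹] = kg·m⁻¹·s⁻¹
All reduce to kg·m⁻¹·s⁻² except (d), which is kg·m⁻¹·s⁻¹.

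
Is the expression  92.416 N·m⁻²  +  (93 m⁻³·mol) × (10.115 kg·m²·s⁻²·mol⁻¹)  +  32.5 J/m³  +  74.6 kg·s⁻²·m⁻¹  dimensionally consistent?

Expand each in SI base units:
  92.416 N·m⁻²:  N·m⁻² = kg·m·s⁻²·m⁻² = kg·m⁻¹·s⁻²
  (93 m⁻³·mol) × (10.115 kg·m²·s⁻²·mol⁻¹):  [m⁻³·mol] · [kg·m²·s⁻²·mol⁻¹] = kg·m⁻¹·s⁻²
  32.5 J/m³:  J·m⁻³ = N·m·m⁻³ = kg·m⁻¹·s⁻²
  74.6 kg·s⁻²·m⁻¹:  kg·m⁻¹·s⁻²
Every term reduces to kg·m⁻¹·s⁻².

Yes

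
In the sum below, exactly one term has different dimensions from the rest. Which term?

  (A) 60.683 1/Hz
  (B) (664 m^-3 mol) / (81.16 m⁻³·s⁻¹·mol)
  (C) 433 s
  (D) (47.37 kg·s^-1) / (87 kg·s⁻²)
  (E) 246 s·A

(E)

In SI base units:
  (A) Hz⁻¹ = (s⁻¹)⁻¹ = s
  (B) [m⁻³·mol] / [m⁻³·s⁻¹·mol] = s
  (C) s
  (D) [kg·s⁻¹] / [kg·s⁻²] = s
  (E) A·s = s·A
All reduce to s except (E), which is s·A.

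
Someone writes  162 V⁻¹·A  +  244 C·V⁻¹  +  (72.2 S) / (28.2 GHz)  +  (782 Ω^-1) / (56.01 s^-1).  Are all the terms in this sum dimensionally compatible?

No

Work out the base dimensions of each:
  162 V⁻¹·A:  A·V⁻¹ = A·(J·C⁻¹)⁻¹ = kg⁻¹·m⁻²·s³·A²
  244 C·V⁻¹:  C·V⁻¹ = s·A·(J·C⁻¹)⁻¹ = kg⁻¹·m⁻²·s⁴·A²
  (72.2 S) / (28.2 GHz):  [kg⁻¹·m⁻²·s³·A²] / [s⁻¹] = kg⁻¹·m⁻²·s⁴·A²
  (782 Ω^-1) / (56.01 s^-1):  [kg⁻¹·m⁻²·s³·A²] / [s⁻¹] = kg⁻¹·m⁻²·s⁴·A²
The terms do not share a single dimension (kg⁻¹·m⁻²·s³·A² vs kg⁻¹·m⁻²·s⁴·A²).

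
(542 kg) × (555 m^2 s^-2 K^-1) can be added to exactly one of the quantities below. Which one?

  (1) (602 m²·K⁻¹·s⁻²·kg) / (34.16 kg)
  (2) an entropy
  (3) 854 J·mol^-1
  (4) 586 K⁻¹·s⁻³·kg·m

(2)

Reference: [kg] · [m²·s⁻²·K⁻¹] = kg·m²·s⁻²·K⁻¹.
Each option:
  (1) [kg·m²·s⁻²·K⁻¹] / [kg] = m²·s⁻²·K⁻¹
  (2) [entropy] = kg·m²·s⁻²·K⁻¹  ← same
  (3) J·mol⁻¹ = N·m·mol⁻¹ = kg·m²·s⁻²·mol⁻¹
  (4) kg·m·s⁻³·K⁻¹
Only (2) matches kg·m²·s⁻²·K⁻¹.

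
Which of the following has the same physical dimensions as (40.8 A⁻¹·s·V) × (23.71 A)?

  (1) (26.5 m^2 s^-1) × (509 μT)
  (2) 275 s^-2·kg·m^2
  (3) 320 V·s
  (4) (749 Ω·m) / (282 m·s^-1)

(3)

Reference: [kg·m²·s⁻²·A⁻²] · [A] = kg·m²·s⁻²·A⁻¹.
Each option:
  (1) [m²·s⁻¹] · [kg·s⁻²·A⁻¹] = kg·m²·s⁻³·A⁻¹
  (2) kg·m²·s⁻²
  (3) V·s = J·C⁻¹·s = kg·m²·s⁻²·A⁻¹  ← same
  (4) [kg·m³·s⁻³·A⁻²] / [m·s⁻¹] = kg·m²·s⁻²·A⁻²
Only (3) matches kg·m²·s⁻²·A⁻¹.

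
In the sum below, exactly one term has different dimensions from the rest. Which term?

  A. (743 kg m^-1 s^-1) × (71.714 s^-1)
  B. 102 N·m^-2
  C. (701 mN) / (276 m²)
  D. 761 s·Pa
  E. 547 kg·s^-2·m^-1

D.

In SI base units:
  A. [kg·m⁻¹·s⁻¹] · [s⁻¹] = kg·m⁻¹·s⁻²
  B. N·m⁻² = kg·m·s⁻²·m⁻² = kg·m⁻¹·s⁻²
  C. [kg·m·s⁻²] / [m²] = kg·m⁻¹·s⁻²
  D. Pa·s = N·m⁻²·s = kg·m⁻¹·s⁻¹
  E. kg·m⁻¹·s⁻²
All reduce to kg·m⁻¹·s⁻² except D., which is kg·m⁻¹·s⁻¹.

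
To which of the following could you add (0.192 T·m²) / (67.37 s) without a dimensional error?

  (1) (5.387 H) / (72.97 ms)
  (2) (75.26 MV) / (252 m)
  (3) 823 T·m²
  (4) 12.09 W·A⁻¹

Reference: [kg·m²·s⁻²·A⁻¹] / [s] = kg·m²·s⁻³·A⁻¹.
Each option:
  (1) [kg·m²·s⁻²·A⁻²] / [s] = kg·m²·s⁻³·A⁻²
  (2) [kg·m²·s⁻³·A⁻¹] / [m] = kg·m·s⁻³·A⁻¹
  (3) T·m² = Wb·m⁻²·m² = kg·m²·s⁻²·A⁻¹
  (4) W·A⁻¹ = J·s⁻¹·A⁻¹ = kg·m²·s⁻³·A⁻¹  ← same
Only (4) matches kg·m²·s⁻³·A⁻¹.

(4)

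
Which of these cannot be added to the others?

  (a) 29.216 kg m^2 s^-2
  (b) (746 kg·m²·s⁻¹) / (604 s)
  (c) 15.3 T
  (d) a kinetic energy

Expand each in SI base units:
  (a) kg·m²·s⁻²
  (b) [kg·m²·s⁻¹] / [s] = kg·m²·s⁻²
  (c) T = Wb·m⁻² = kg·s⁻²·A⁻¹
  (d) [kinetic energy] = kg·m²·s⁻²
All reduce to kg·m²·s⁻² except (c), which is kg·s⁻²·A⁻¹.

(c)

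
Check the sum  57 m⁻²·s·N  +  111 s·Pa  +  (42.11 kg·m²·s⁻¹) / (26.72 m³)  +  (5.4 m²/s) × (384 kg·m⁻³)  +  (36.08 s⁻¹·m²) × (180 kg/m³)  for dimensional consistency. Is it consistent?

Reduce each to base SI dimensions:
  57 m⁻²·s·N:  N·s·m⁻² = kg·m·s⁻²·s·m⁻² = kg·m⁻¹·s⁻¹
  111 s·Pa:  Pa·s = N·m⁻²·s = kg·m⁻¹·s⁻¹
  (42.11 kg·m²·s⁻¹) / (26.72 m³):  [kg·m²·s⁻¹] / [m³] = kg·m⁻¹·s⁻¹
  (5.4 m²/s) × (384 kg·m⁻³):  [m²·s⁻¹] · [kg·m⁻³] = kg·m⁻¹·s⁻¹
  (36.08 s⁻¹·m²) × (180 kg/m³):  [m²·s⁻¹] · [kg·m⁻³] = kg·m⁻¹·s⁻¹
Every term reduces to kg·m⁻¹·s⁻¹.

Yes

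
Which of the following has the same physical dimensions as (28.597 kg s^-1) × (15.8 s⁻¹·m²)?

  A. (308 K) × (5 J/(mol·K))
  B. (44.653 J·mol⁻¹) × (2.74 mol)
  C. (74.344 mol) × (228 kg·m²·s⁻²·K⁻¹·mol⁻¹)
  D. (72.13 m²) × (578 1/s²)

Reference: [kg·s⁻¹] · [m²·s⁻¹] = kg·m²·s⁻².
Each option:
  A. [K] · [kg·m²·s⁻²·K⁻¹·mol⁻¹] = kg·m²·s⁻²·mol⁻¹
  B. [kg·m²·s⁻²·mol⁻¹] · [mol] = kg·m²·s⁻²  ← same
  C. [mol] · [kg·m²·s⁻²·K⁻¹·mol⁻¹] = kg·m²·s⁻²·K⁻¹
  D. [m²] · [s⁻²] = m²·s⁻²
Only B. matches kg·m²·s⁻².

B.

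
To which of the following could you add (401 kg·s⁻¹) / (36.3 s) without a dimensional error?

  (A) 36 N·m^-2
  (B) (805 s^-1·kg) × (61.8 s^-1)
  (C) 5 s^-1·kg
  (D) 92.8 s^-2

(B)

Reference: [kg·s⁻¹] / [s] = kg·s⁻².
Each option:
  (A) N·m⁻² = kg·m·s⁻²·m⁻² = kg·m⁻¹·s⁻²
  (B) [kg·s⁻¹] · [s⁻¹] = kg·s⁻²  ← same
  (C) kg·s⁻¹
  (D) s⁻²
Only (B) matches kg·s⁻².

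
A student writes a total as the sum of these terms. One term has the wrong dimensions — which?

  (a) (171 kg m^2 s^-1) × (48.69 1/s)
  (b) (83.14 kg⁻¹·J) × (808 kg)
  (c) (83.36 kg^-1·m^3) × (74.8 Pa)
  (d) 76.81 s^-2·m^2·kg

(c)

Dimensions:
  (a) [kg·m²·s⁻¹] · [s⁻¹] = kg·m²·s⁻²
  (b) [m²·s⁻²] · [kg] = kg·m²·s⁻²
  (c) [kg⁻¹·m³] · [kg·m⁻¹·s⁻²] = m²·s⁻²
  (d) kg·m²·s⁻²
All reduce to kg·m²·s⁻² except (c), which is m²·s⁻².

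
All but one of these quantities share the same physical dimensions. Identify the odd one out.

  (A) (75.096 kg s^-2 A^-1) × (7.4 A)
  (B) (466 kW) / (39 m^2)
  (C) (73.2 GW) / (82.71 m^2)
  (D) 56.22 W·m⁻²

(A)

Expand each in SI base units:
  (A) [kg·s⁻²·A⁻¹] · [A] = kg·s⁻²
  (B) [kg·m²·s⁻³] / [m²] = kg·s⁻³
  (C) [kg·m²·s⁻³] / [m²] = kg·s⁻³
  (D) W·m⁻² = J·s⁻¹·m⁻² = kg·s⁻³
All reduce to kg·s⁻³ except (A), which is kg·s⁻².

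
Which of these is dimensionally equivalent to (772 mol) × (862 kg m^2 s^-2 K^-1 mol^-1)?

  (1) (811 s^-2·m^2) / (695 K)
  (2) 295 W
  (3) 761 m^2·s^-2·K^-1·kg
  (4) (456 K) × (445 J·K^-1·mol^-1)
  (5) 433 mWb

(3)

Reference: [mol] · [kg·m²·s⁻²·K⁻¹·mol⁻¹] = kg·m²·s⁻²·K⁻¹.
Each option:
  (1) [m²·s⁻²] / [K] = m²·s⁻²·K⁻¹
  (2) W = J·s⁻¹ = kg·m²·s⁻³
  (3) kg·m²·s⁻²·K⁻¹  ← same
  (4) [K] · [kg·m²·s⁻²·K⁻¹·mol⁻¹] = kg·m²·s⁻²·mol⁻¹
  (5) Wb = V·s = kg·m²·s⁻²·A⁻¹
Only (3) matches kg·m²·s⁻²·K⁻¹.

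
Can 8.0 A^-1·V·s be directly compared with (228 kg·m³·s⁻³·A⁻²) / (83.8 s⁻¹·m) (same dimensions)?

Work out the base dimensions of each:
  8.0 A^-1·V·s:  V·s·A⁻¹ = J·C⁻¹·s·A⁻¹ = kg·m²·s⁻²·A⁻²
  (228 kg·m³·s⁻³·A⁻²) / (83.8 s⁻¹·m):  [kg·m³·s⁻³·A⁻²] / [m·s⁻¹] = kg·m²·s⁻²·A⁻²
Both are kg·m²·s⁻²·A⁻², so they have the same dimensions and can be added.

Yes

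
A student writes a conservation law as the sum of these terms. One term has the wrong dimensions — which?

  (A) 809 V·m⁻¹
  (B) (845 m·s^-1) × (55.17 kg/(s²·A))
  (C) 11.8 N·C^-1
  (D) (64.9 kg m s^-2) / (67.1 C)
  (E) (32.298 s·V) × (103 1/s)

Expand each in SI base units:
  (A) V·m⁻¹ = J·C⁻¹·m⁻¹ = kg·m·s⁻³·A⁻¹
  (B) [m·s⁻¹] · [kg·s⁻²·A⁻¹] = kg·m·s⁻³·A⁻¹
  (C) N·C⁻¹ = kg·m·s⁻²·(s·A)⁻¹ = kg·m·s⁻³·A⁻¹
  (D) [kg·m·s⁻²] / [s·A] = kg·m·s⁻³·A⁻¹
  (E) [kg·m²·s⁻²·A⁻¹] · [s⁻¹] = kg·m²·s⁻³·A⁻¹
All reduce to kg·m·s⁻³·A⁻¹ except (E), which is kg·m²·s⁻³·A⁻¹.

(E)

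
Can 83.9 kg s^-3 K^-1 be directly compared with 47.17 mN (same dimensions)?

In SI base units:
  83.9 kg s^-3 K^-1:  kg·s⁻³·K⁻¹
  47.17 mN:  N = kg·m·s⁻²
kg·s⁻³·K⁻¹ ≠ kg·m·s⁻², so they cannot be added.

No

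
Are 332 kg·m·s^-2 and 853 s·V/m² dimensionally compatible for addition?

No

Work out the base dimensions of each:
  332 kg·m·s^-2:  kg·m·s⁻²
  853 s·V/m²:  V·s·m⁻² = J·C⁻¹·s·m⁻² = kg·s⁻²·A⁻¹
kg·m·s⁻² ≠ kg·s⁻²·A⁻¹, so they cannot be added.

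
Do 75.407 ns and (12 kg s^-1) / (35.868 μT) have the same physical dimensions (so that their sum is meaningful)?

Reduce each to base SI dimensions:
  75.407 ns:  s
  (12 kg s^-1) / (35.868 μT):  [kg·s⁻¹] / [kg·s⁻²·A⁻¹] = s·A
s ≠ s·A, so they cannot be added.

No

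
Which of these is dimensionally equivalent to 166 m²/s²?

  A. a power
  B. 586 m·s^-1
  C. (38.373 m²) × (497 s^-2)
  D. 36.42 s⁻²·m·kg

Reference: m²·s⁻².
Each option:
  A. [power] = kg·m²·s⁻³
  B. m·s⁻¹
  C. [m²] · [s⁻²] = m²·s⁻²  ← same
  D. kg·m·s⁻²
Only C. matches m²·s⁻².

C.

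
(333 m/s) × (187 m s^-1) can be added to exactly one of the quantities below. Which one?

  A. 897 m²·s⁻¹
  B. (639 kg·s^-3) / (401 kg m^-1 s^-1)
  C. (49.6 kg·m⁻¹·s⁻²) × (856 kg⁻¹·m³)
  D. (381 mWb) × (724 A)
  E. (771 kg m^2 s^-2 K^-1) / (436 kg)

Reference: [m·s⁻¹] · [m·s⁻¹] = m²·s⁻².
Each option:
  A. m²·s⁻¹
  B. [kg·s⁻³] / [kg·m⁻¹·s⁻¹] = m·s⁻²
  C. [kg·m⁻¹·s⁻²] · [kg⁻¹·m³] = m²·s⁻²  ← same
  D. [kg·m²·s⁻²·A⁻¹] · [A] = kg·m²·s⁻²
  E. [kg·m²·s⁻²·K⁻¹] / [kg] = m²·s⁻²·K⁻¹
Only C. matches m²·s⁻².

C.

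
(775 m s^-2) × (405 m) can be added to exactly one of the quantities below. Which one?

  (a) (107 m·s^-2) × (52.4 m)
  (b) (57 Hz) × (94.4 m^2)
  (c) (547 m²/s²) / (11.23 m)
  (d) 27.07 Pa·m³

Reference: [m·s⁻²] · [m] = m²·s⁻².
Each option:
  (a) [m·s⁻²] · [m] = m²·s⁻²  ← same
  (b) [s⁻¹] · [m²] = m²·s⁻¹
  (c) [m²·s⁻²] / [m] = m·s⁻²
  (d) Pa·m³ = N·m⁻²·m³ = kg·m²·s⁻²
Only (a) matches m²·s⁻².

(a)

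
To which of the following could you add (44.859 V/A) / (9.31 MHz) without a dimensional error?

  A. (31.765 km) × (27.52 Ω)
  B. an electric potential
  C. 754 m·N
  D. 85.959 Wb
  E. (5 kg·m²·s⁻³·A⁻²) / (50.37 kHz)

Reference: [kg·m²·s⁻³·A⁻²] / [s⁻¹] = kg·m²·s⁻²·A⁻².
Each option:
  A. [m] · [kg·m²·s⁻³·A⁻²] = kg·m³·s⁻³·A⁻²
  B. [electric potential] = kg·m²·s⁻³·A⁻¹
  C. N·m = kg·m·s⁻²·m = kg·m²·s⁻²
  D. Wb = V·s = kg·m²·s⁻²·A⁻¹
  E. [kg·m²·s⁻³·A⁻²] / [s⁻¹] = kg·m²·s⁻²·A⁻²  ← same
Only E. matches kg·m²·s⁻²·A⁻².

E.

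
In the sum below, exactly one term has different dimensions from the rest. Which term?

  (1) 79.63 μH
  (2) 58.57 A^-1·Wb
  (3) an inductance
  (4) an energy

(4)

Reduce each to base SI dimensions:
  (1) H = V·s·A⁻¹ = kg·m²·s⁻²·A⁻²
  (2) Wb·A⁻¹ = V·s·A⁻¹ = kg·m²·s⁻²·A⁻²
  (3) [inductance] = kg·m²·s⁻²·A⁻²
  (4) [energy] = kg·m²·s⁻²
All reduce to kg·m²·s⁻²·A⁻² except (4), which is kg·m²·s⁻².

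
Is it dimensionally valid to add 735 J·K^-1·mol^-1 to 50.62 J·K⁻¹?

No

Work out the base dimensions of each:
  735 J·K^-1·mol^-1:  J·mol⁻¹·K⁻¹ = N·m·mol⁻¹·K⁻¹ = kg·m²·s⁻²·K⁻¹·mol⁻¹
  50.62 J·K⁻¹:  J·K⁻¹ = N·m·K⁻¹ = kg·m²·s⁻²·K⁻¹
kg·m²·s⁻²·K⁻¹·mol⁻¹ ≠ kg·m²·s⁻²·K⁻¹, so they cannot be added.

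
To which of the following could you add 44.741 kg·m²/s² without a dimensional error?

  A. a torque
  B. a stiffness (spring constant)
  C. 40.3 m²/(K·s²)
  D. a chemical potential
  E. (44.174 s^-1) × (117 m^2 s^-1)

Reference: kg·m²·s⁻².
Each option:
  A. [torque] = kg·m²·s⁻²  ← same
  B. [stiffness (spring constant)] = kg·s⁻²
  C. m²·s⁻²·K⁻¹
  D. [chemical potential] = kg·m²·s⁻²·mol⁻¹
  E. [s⁻¹] · [m²·s⁻¹] = m²·s⁻²
Only A. matches kg·m²·s⁻².

A.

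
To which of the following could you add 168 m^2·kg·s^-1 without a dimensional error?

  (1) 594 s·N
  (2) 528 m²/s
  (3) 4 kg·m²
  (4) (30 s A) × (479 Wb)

Reference: kg·m²·s⁻¹.
Each option:
  (1) N·s = kg·m·s⁻²·s = kg·m·s⁻¹
  (2) m²·s⁻¹
  (3) kg·m²
  (4) [s·A] · [kg·m²·s⁻²·A⁻¹] = kg·m²·s⁻¹  ← same
Only (4) matches kg·m²·s⁻¹.

(4)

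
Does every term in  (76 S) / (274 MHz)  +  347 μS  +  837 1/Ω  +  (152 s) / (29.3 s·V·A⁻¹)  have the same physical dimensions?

No

Dimensions:
  (76 S) / (274 MHz):  [kg⁻¹·m⁻²·s³·A²] / [s⁻¹] = kg⁻¹·m⁻²·s⁴·A²
  347 μS:  S = Ω⁻¹ = kg⁻¹·m⁻²·s³·A²
  837 1/Ω:  Ω⁻¹ = (V·A⁻¹)⁻¹ = kg⁻¹·m⁻²·s³·A²
  (152 s) / (29.3 s·V·A⁻¹):  [s] / [kg·m²·s⁻²·A⁻²] = kg⁻¹·m⁻²·s³·A²
The terms do not share a single dimension (kg⁻¹·m⁻²·s³·A² vs kg⁻¹·m⁻²·s⁴·A²).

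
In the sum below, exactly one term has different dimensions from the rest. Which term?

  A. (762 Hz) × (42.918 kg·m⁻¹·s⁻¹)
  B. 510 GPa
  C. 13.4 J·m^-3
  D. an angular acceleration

D.

In SI base units:
  A. [s⁻¹] · [kg·m⁻¹·s⁻¹] = kg·m⁻¹·s⁻²
  B. Pa = N·m⁻² = kg·m⁻¹·s⁻²
  C. J·m⁻³ = N·m·m⁻³ = kg·m⁻¹·s⁻²
  D. [angular acceleration] = s⁻²
All reduce to kg·m⁻¹·s⁻² except D., which is s⁻².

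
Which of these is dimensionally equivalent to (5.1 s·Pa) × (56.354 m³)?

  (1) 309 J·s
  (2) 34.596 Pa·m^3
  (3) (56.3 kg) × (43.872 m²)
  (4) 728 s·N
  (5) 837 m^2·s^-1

(1)

Reference: [kg·m⁻¹·s⁻¹] · [m³] = kg·m²·s⁻¹.
Each option:
  (1) J·s = N·m·s = kg·m²·s⁻¹  ← same
  (2) Pa·m³ = N·m⁻²·m³ = kg·m²·s⁻²
  (3) [kg] · [m²] = kg·m²
  (4) N·s = kg·m·s⁻²·s = kg·m·s⁻¹
  (5) m²·s⁻¹
Only (1) matches kg·m²·s⁻¹.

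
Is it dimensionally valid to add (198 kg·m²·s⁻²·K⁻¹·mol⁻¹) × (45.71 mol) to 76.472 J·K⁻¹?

Expand each in SI base units:
  (198 kg·m²·s⁻²·K⁻¹·mol⁻¹) × (45.71 mol):  [kg·m²·s⁻²·K⁻¹·mol⁻¹] · [mol] = kg·m²·s⁻²·K⁻¹
  76.472 J·K⁻¹:  J·K⁻¹ = N·m·K⁻¹ = kg·m²·s⁻²·K⁻¹
Both are kg·m²·s⁻²·K⁻¹, so they have the same dimensions and can be added.

Yes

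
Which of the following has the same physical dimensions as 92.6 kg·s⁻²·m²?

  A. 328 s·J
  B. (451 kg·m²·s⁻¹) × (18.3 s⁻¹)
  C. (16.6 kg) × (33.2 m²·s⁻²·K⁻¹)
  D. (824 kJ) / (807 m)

Reference: kg·m²·s⁻².
Each option:
  A. J·s = N·m·s = kg·m²·s⁻¹
  B. [kg·m²·s⁻¹] · [s⁻¹] = kg·m²·s⁻²  ← same
  C. [kg] · [m²·s⁻²·K⁻¹] = kg·m²·s⁻²·K⁻¹
  D. [kg·m²·s⁻²] / [m] = kg·m·s⁻²
Only B. matches kg·m²·s⁻².

B.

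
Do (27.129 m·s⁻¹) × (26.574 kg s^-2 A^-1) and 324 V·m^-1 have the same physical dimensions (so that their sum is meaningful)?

Yes

Expand each in SI base units:
  (27.129 m·s⁻¹) × (26.574 kg s^-2 A^-1):  [m·s⁻¹] · [kg·s⁻²·A⁻¹] = kg·m·s⁻³·A⁻¹
  324 V·m^-1:  V·m⁻¹ = J·C⁻¹·m⁻¹ = kg·m·s⁻³·A⁻¹
Both are kg·m·s⁻³·A⁻¹, so they have the same dimensions and can be added.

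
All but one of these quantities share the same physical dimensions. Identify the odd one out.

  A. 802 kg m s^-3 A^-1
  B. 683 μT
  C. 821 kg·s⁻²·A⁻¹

In SI base units:
  A. kg·m·s⁻³·A⁻¹
  B. T = Wb·m⁻² = kg·s⁻²·A⁻¹
  C. kg·s⁻²·A⁻¹
All reduce to kg·s⁻²·A⁻¹ except A., which is kg·m·s⁻³·A⁻¹.

A.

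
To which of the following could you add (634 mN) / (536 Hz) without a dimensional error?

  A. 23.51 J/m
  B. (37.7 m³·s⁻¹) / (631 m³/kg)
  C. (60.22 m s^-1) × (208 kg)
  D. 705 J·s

Reference: [kg·m·s⁻²] / [s⁻¹] = kg·m·s⁻¹.
Each option:
  A. J·m⁻¹ = N·m·m⁻¹ = kg·m·s⁻²
  B. [m³·s⁻¹] / [kg⁻¹·m³] = kg·s⁻¹
  C. [m·s⁻¹] · [kg] = kg·m·s⁻¹  ← same
  D. J·s = N·m·s = kg·m²·s⁻¹
Only C. matches kg·m·s⁻¹.

C.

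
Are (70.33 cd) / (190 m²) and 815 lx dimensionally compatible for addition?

Work out the base dimensions of each:
  (70.33 cd) / (190 m²):  [cd] / [m²] = m⁻²·cd
  815 lx:  lx = lm·m⁻² = m⁻²·cd
Both are m⁻²·cd, so they have the same dimensions and can be added.

Yes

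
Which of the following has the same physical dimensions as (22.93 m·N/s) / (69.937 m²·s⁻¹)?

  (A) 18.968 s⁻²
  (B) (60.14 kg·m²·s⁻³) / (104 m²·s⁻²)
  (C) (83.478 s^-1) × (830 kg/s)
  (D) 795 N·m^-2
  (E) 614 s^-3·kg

(C)

Reference: [kg·m²·s⁻³] / [m²·s⁻¹] = kg·s⁻².
Each option:
  (A) s⁻²
  (B) [kg·m²·s⁻³] / [m²·s⁻²] = kg·s⁻¹
  (C) [s⁻¹] · [kg·s⁻¹] = kg·s⁻²  ← same
  (D) N·m⁻² = kg·m·s⁻²·m⁻² = kg·m⁻¹·s⁻²
  (E) kg·s⁻³
Only (C) matches kg·s⁻².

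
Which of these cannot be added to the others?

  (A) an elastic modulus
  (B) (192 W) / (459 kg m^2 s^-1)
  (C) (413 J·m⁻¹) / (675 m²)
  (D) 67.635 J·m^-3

(B)

Work out the base dimensions of each:
  (A) [elastic modulus] = kg·m⁻¹·s⁻²
  (B) [kg·m²·s⁻³] / [kg·m²·s⁻¹] = s⁻²
  (C) [kg·m·s⁻²] / [m²] = kg·m⁻¹·s⁻²
  (D) J·m⁻³ = N·m·m⁻³ = kg·m⁻¹·s⁻²
All reduce to kg·m⁻¹·s⁻² except (B), which is s⁻².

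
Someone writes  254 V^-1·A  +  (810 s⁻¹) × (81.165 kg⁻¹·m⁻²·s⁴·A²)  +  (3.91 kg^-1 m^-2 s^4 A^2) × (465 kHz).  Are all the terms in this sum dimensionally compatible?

Reduce each to base SI dimensions:
  254 V^-1·A:  A·V⁻¹ = A·(J·C⁻¹)⁻¹ = kg⁻¹·m⁻²·s³·A²
  (810 s⁻¹) × (81.165 kg⁻¹·m⁻²·s⁴·A²):  [s⁻¹] · [kg⁻¹·m⁻²·s⁴·A²] = kg⁻¹·m⁻²·s³·A²
  (3.91 kg^-1 m^-2 s^4 A^2) × (465 kHz):  [kg⁻¹·m⁻²·s⁴·A²] · [s⁻¹] = kg⁻¹·m⁻²·s³·A²
Every term reduces to kg⁻¹·m⁻²·s³·A².

Yes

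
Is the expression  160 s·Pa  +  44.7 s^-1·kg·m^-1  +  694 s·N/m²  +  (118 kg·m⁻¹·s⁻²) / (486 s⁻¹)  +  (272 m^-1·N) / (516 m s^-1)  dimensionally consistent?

Work out the base dimensions of each:
  160 s·Pa:  Pa·s = N·m⁻²·s = kg·m⁻¹·s⁻¹
  44.7 s^-1·kg·m^-1:  kg·m⁻¹·s⁻¹
  694 s·N/m²:  N·s·m⁻² = kg·m·s⁻²·s·m⁻² = kg·m⁻¹·s⁻¹
  (118 kg·m⁻¹·s⁻²) / (486 s⁻¹):  [kg·m⁻¹·s⁻²] / [s⁻¹] = kg·m⁻¹·s⁻¹
  (272 m^-1·N) / (516 m s^-1):  [kg·s⁻²] / [m·s⁻¹] = kg·m⁻¹·s⁻¹
Every term reduces to kg·m⁻¹·s⁻¹.

Yes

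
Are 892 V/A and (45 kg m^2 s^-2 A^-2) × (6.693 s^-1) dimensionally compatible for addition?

Dimensions:
  892 V/A:  V·A⁻¹ = J·C⁻¹·A⁻¹ = kg·m²·s⁻³·A⁻²
  (45 kg m^2 s^-2 A^-2) × (6.693 s^-1):  [kg·m²·s⁻²·A⁻²] · [s⁻¹] = kg·m²·s⁻³·A⁻²
Both are kg·m²·s⁻³·A⁻², so they have the same dimensions and can be added.

Yes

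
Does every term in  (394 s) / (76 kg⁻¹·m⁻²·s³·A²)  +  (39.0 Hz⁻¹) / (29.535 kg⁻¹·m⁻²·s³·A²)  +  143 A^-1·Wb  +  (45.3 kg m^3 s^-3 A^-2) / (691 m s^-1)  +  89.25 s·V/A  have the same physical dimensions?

Reduce each to base SI dimensions:
  (394 s) / (76 kg⁻¹·m⁻²·s³·A²):  [s] / [kg⁻¹·m⁻²·s³·A²] = kg·m²·s⁻²·A⁻²
  (39.0 Hz⁻¹) / (29.535 kg⁻¹·m⁻²·s³·A²):  [s] / [kg⁻¹·m⁻²·s³·A²] = kg·m²·s⁻²·A⁻²
  143 A^-1·Wb:  Wb·A⁻¹ = V·s·A⁻¹ = kg·m²·s⁻²·A⁻²
  (45.3 kg m^3 s^-3 A^-2) / (691 m s^-1):  [kg·m³·s⁻³·A⁻²] / [m·s⁻¹] = kg·m²·s⁻²·A⁻²
  89.25 s·V/A:  V·s·A⁻¹ = J·C⁻¹·s·A⁻¹ = kg·m²·s⁻²·A⁻²
Every term reduces to kg·m²·s⁻²·A⁻².

Yes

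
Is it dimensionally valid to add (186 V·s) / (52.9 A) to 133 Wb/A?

Dimensions:
  (186 V·s) / (52.9 A):  [kg·m²·s⁻²·A⁻¹] / [A] = kg·m²·s⁻²·A⁻²
  133 Wb/A:  Wb·A⁻¹ = V·s·A⁻¹ = kg·m²·s⁻²·A⁻²
Both are kg·m²·s⁻²·A⁻², so they have the same dimensions and can be added.

Yes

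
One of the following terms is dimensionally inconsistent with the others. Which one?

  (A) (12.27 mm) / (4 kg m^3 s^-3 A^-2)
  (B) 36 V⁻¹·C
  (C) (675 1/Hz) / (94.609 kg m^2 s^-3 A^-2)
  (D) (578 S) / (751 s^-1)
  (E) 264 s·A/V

(A)

Reduce each to base SI dimensions:
  (A) [m] / [kg·m³·s⁻³·A⁻²] = kg⁻¹·m⁻²·s³·A²
  (B) C·V⁻¹ = s·A·(J·C⁻¹)⁻¹ = kg⁻¹·m⁻²·s⁴·A²
  (C) [s] / [kg·m²·s⁻³·A⁻²] = kg⁻¹·m⁻²·s⁴·A²
  (D) [kg⁻¹·m⁻²·s³·A²] / [s⁻¹] = kg⁻¹·m⁻²·s⁴·A²
  (E) A·s·V⁻¹ = A·s·(J·C⁻¹)⁻¹ = kg⁻¹·m⁻²·s⁴·A²
All reduce to kg⁻¹·m⁻²·s⁴·A² except (A), which is kg⁻¹·m⁻²·s³·A².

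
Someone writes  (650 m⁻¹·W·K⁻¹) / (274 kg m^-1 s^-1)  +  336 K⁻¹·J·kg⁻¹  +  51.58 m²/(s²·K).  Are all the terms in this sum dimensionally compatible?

Expand each in SI base units:
  (650 m⁻¹·W·K⁻¹) / (274 kg m^-1 s^-1):  [kg·m·s⁻³·K⁻¹] / [kg·m⁻¹·s⁻¹] = m²·s⁻²·K⁻¹
  336 K⁻¹·J·kg⁻¹:  J·kg⁻¹·K⁻¹ = N·m·kg⁻¹·K⁻¹ = m²·s⁻²·K⁻¹
  51.58 m²/(s²·K):  m²·s⁻²·K⁻¹
Every term reduces to m²·s⁻²·K⁻¹.

Yes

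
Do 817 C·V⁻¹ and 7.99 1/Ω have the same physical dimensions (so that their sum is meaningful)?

No

Expand each in SI base units:
  817 C·V⁻¹:  C·V⁻¹ = s·A·(J·C⁻¹)⁻¹ = kg⁻¹·m⁻²·s⁴·A²
  7.99 1/Ω:  Ω⁻¹ = (V·A⁻¹)⁻¹ = kg⁻¹·m⁻²·s³·A²
kg⁻¹·m⁻²·s⁴·A² ≠ kg⁻¹·m⁻²·s³·A², so they cannot be added.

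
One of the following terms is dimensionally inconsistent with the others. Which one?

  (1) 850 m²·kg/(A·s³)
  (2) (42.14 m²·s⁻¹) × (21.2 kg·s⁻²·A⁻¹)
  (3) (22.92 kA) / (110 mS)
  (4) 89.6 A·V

In SI base units:
  (1) kg·m²·s⁻³·A⁻¹
  (2) [m²·s⁻¹] · [kg·s⁻²·A⁻¹] = kg·m²·s⁻³·A⁻¹
  (3) [A] / [kg⁻¹·m⁻²·s³·A²] = kg·m²·s⁻³·A⁻¹
  (4) V·A = J·C⁻¹·A = kg·m²·s⁻³
All reduce to kg·m²·s⁻³·A⁻¹ except (4), which is kg·m²·s⁻³.

(4)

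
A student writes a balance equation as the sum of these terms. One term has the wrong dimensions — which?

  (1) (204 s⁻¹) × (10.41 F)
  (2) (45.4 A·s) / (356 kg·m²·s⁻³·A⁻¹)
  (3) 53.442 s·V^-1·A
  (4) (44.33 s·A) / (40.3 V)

(1)

Dimensions:
  (1) [s⁻¹] · [kg⁻¹·m⁻²·s⁴·A²] = kg⁻¹·m⁻²·s³·A²
  (2) [s·A] / [kg·m²·s⁻³·A⁻¹] = kg⁻¹·m⁻²·s⁴·A²
  (3) A·s·V⁻¹ = A·s·(J·C⁻¹)⁻¹ = kg⁻¹·m⁻²·s⁴·A²
  (4) [s·A] / [kg·m²·s⁻³·A⁻¹] = kg⁻¹·m⁻²·s⁴·A²
All reduce to kg⁻¹·m⁻²·s⁴·A² except (1), which is kg⁻¹·m⁻²·s³·A².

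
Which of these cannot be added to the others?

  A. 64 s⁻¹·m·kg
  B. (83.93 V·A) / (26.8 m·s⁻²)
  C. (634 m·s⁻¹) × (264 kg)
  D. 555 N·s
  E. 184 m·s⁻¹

E.

Dimensions:
  A. kg·m·s⁻¹
  B. [kg·m²·s⁻³] / [m·s⁻²] = kg·m·s⁻¹
  C. [m·s⁻¹] · [kg] = kg·m·s⁻¹
  D. N·s = kg·m·s⁻²·s = kg·m·s⁻¹
  E. m·s⁻¹
All reduce to kg·m·s⁻¹ except E., which is m·s⁻¹.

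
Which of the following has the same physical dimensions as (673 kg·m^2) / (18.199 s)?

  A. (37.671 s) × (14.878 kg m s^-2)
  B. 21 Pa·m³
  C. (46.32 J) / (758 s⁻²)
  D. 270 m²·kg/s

D.

Reference: [kg·m²] / [s] = kg·m²·s⁻¹.
Each option:
  A. [s] · [kg·m·s⁻²] = kg·m·s⁻¹
  B. Pa·m³ = N·m⁻²·m³ = kg·m²·s⁻²
  C. [kg·m²·s⁻²] / [s⁻²] = kg·m²
  D. kg·m²·s⁻¹  ← same
Only D. matches kg·m²·s⁻¹.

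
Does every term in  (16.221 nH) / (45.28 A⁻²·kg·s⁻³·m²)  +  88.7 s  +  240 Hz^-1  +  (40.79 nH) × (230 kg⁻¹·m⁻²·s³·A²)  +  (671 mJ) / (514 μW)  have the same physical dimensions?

Yes

Expand each in SI base units:
  (16.221 nH) / (45.28 A⁻²·kg·s⁻³·m²):  [kg·m²·s⁻²·A⁻²] / [kg·m²·s⁻³·A⁻²] = s
  88.7 s:  s
  240 Hz^-1:  Hz⁻¹ = (s⁻¹)⁻¹ = s
  (40.79 nH) × (230 kg⁻¹·m⁻²·s³·A²):  [kg·m²·s⁻²·A⁻²] · [kg⁻¹·m⁻²·s³·A²] = s
  (671 mJ) / (514 μW):  [kg·m²·s⁻²] / [kg·m²·s⁻³] = s
Every term reduces to s.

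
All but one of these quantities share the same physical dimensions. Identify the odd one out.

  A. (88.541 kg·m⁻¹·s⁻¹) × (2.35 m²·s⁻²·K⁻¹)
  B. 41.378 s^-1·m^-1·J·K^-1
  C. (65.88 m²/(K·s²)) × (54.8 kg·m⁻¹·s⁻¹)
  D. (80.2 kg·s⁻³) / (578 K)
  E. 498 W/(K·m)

D.

Work out the base dimensions of each:
  A. [kg·m⁻¹·s⁻¹] · [m²·s⁻²·K⁻¹] = kg·m·s⁻³·K⁻¹
  B. J·s⁻¹·m⁻¹·K⁻¹ = N·m·s⁻¹·m⁻¹·K⁻¹ = kg·m·s⁻³·K⁻¹
  C. [m²·s⁻²·K⁻¹] · [kg·m⁻¹·s⁻¹] = kg·m·s⁻³·K⁻¹
  D. [kg·s⁻³] / [K] = kg·s⁻³·K⁻¹
  E. W·m⁻¹·K⁻¹ = J·s⁻¹·m⁻¹·K⁻¹ = kg·m·s⁻³·K⁻¹
All reduce to kg·m·s⁻³·K⁻¹ except D., which is kg·s⁻³·K⁻¹.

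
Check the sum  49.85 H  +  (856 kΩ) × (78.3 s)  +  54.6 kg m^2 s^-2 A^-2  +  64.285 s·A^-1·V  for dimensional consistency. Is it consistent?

Yes

Reduce each to base SI dimensions:
  49.85 H:  H = V·s·A⁻¹ = kg·m²·s⁻²·A⁻²
  (856 kΩ) × (78.3 s):  [kg·m²·s⁻³·A⁻²] · [s] = kg·m²·s⁻²·A⁻²
  54.6 kg m^2 s^-2 A^-2:  kg·m²·s⁻²·A⁻²
  64.285 s·A^-1·V:  V·s·A⁻¹ = J·C⁻¹·s·A⁻¹ = kg·m²·s⁻²·A⁻²
Every term reduces to kg·m²·s⁻²·A⁻².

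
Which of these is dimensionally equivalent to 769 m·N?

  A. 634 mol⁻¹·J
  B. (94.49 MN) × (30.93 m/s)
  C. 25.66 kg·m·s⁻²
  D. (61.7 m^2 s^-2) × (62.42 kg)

D.

Reference: N·m = kg·m·s⁻²·m = kg·m²·s⁻².
Each option:
  A. J·mol⁻¹ = N·m·mol⁻¹ = kg·m²·s⁻²·mol⁻¹
  B. [kg·m·s⁻²] · [m·s⁻¹] = kg·m²·s⁻³
  C. kg·m·s⁻²
  D. [m²·s⁻²] · [kg] = kg·m²·s⁻²  ← same
Only D. matches kg·m²·s⁻².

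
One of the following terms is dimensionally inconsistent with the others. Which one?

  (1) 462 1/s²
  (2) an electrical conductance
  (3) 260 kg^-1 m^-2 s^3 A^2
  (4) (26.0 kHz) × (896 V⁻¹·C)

(1)

Expand each in SI base units:
  (1) s⁻²
  (2) [electrical conductance] = kg⁻¹·m⁻²·s³·A²
  (3) kg⁻¹·m⁻²·s³·A²
  (4) [s⁻¹] · [kg⁻¹·m⁻²·s⁴·A²] = kg⁻¹·m⁻²·s³·A²
All reduce to kg⁻¹·m⁻²·s³·A² except (1), which is s⁻².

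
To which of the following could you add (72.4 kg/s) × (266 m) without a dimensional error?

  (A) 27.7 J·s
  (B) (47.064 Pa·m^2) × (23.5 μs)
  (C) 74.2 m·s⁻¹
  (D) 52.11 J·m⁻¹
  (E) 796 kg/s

(B)

Reference: [kg·s⁻¹] · [m] = kg·m·s⁻¹.
Each option:
  (A) J·s = N·m·s = kg·m²·s⁻¹
  (B) [kg·m·s⁻²] · [s] = kg·m·s⁻¹  ← same
  (C) m·s⁻¹
  (D) J·m⁻¹ = N·m·m⁻¹ = kg·m·s⁻²
  (E) kg·s⁻¹
Only (B) matches kg·m·s⁻¹.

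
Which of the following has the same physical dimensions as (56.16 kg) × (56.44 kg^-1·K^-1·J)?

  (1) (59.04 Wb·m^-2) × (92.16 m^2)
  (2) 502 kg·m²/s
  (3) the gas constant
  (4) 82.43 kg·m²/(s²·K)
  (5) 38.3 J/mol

Reference: [kg] · [m²·s⁻²·K⁻¹] = kg·m²·s⁻²·K⁻¹.
Each option:
  (1) [kg·s⁻²·A⁻¹] · [m²] = kg·m²·s⁻²·A⁻¹
  (2) kg·m²·s⁻¹
  (3) [gas constant] = kg·m²·s⁻²·K⁻¹·mol⁻¹
  (4) kg·m²·s⁻²·K⁻¹  ← same
  (5) J·mol⁻¹ = N·m·mol⁻¹ = kg·m²·s⁻²·mol⁻¹
Only (4) matches kg·m²·s⁻²·K⁻¹.

(4)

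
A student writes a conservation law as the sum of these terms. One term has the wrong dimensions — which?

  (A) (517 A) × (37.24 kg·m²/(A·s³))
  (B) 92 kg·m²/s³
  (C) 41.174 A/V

Expand each in SI base units:
  (A) [A] · [kg·m²·s⁻³·A⁻¹] = kg·m²·s⁻³
  (B) kg·m²·s⁻³
  (C) A·V⁻¹ = A·(J·C⁻¹)⁻¹ = kg⁻¹·m⁻²·s³·A²
All reduce to kg·m²·s⁻³ except (C), which is kg⁻¹·m⁻²·s³·A².

(C)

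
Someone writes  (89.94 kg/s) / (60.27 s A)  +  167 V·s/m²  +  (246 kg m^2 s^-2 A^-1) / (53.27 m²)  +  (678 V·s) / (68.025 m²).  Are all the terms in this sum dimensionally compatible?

Yes

Dimensions:
  (89.94 kg/s) / (60.27 s A):  [kg·s⁻¹] / [s·A] = kg·s⁻²·A⁻¹
  167 V·s/m²:  V·s·m⁻² = J·C⁻¹·s·m⁻² = kg·s⁻²·A⁻¹
  (246 kg m^2 s^-2 A^-1) / (53.27 m²):  [kg·m²·s⁻²·A⁻¹] / [m²] = kg·s⁻²·A⁻¹
  (678 V·s) / (68.025 m²):  [kg·m²·s⁻²·A⁻¹] / [m²] = kg·s⁻²·A⁻¹
Every term reduces to kg·s⁻²·A⁻¹.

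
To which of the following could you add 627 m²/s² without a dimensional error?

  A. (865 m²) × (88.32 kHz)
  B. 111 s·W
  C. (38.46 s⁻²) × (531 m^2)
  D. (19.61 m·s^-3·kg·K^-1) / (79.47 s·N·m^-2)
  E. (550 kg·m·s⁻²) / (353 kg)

Reference: m²·s⁻².
Each option:
  A. [m²] · [s⁻¹] = m²·s⁻¹
  B. W·s = J·s⁻¹·s = kg·m²·s⁻²
  C. [s⁻²] · [m²] = m²·s⁻²  ← same
  D. [kg·m·s⁻³·K⁻¹] / [kg·m⁻¹·s⁻¹] = m²·s⁻²·K⁻¹
  E. [kg·m·s⁻²] / [kg] = m·s⁻²
Only C. matches m²·s⁻².

C.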